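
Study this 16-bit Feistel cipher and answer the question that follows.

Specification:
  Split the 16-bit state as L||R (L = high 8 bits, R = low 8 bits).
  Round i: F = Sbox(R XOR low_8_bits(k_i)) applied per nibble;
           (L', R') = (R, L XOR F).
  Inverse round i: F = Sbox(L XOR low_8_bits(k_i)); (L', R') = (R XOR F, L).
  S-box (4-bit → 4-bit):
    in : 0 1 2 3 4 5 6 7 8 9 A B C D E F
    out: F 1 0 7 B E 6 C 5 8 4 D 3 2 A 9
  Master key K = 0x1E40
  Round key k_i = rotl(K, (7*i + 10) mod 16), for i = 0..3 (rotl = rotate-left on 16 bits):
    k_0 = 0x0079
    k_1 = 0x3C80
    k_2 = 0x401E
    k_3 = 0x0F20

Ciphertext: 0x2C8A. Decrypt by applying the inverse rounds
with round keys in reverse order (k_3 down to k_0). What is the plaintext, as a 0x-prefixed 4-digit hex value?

s_0 = ciphertext = 0x2C8A
s_1 = InvRound(s_0, k_3) = 0x792C
s_2 = InvRound(s_1, k_2) = 0x4079
s_3 = InvRound(s_2, k_1) = 0x4640
s_4 = InvRound(s_3, k_0) = 0x3946

0x3946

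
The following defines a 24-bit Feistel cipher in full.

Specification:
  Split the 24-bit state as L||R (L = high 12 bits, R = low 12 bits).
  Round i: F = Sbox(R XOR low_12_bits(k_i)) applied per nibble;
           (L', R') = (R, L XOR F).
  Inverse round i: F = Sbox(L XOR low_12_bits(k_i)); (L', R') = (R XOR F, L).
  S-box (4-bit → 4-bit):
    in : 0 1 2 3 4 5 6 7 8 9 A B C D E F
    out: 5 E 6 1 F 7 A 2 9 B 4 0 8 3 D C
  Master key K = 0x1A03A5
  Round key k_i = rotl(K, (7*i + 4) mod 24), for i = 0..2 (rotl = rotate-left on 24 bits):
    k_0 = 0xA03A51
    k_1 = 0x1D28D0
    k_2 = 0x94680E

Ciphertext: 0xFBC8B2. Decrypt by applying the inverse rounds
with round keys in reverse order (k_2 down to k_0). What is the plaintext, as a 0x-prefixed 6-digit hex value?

0xB42913

s_0 = ciphertext = 0xFBC8B2
s_1 = InvRound(s_0, k_2) = 0xAB4FBC
s_2 = InvRound(s_1, k_1) = 0x913AB4
s_3 = InvRound(s_2, k_0) = 0xB42913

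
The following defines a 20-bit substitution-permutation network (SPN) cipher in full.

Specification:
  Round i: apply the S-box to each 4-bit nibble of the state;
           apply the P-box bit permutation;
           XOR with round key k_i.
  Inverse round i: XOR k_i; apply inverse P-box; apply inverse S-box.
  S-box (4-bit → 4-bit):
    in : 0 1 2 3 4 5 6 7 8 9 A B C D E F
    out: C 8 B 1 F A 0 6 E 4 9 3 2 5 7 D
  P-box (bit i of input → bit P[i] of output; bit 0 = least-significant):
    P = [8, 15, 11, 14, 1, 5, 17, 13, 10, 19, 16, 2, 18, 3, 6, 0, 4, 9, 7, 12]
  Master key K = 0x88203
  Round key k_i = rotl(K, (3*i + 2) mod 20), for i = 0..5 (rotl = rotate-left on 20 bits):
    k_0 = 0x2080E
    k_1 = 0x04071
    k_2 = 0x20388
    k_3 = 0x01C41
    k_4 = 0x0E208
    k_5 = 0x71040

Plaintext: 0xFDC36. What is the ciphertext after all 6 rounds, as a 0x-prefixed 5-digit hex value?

s_0 = plaintext = 0xFDC36
s_1 = Round(s_0, k_0) = 0xE18DC
s_2 = Round(s_1, k_1) = 0xBC2E6
s_3 = Round(s_2, k_2) = 0x805B6
s_4 = Round(s_3, k_3) = 0x80EA6
s_5 = Round(s_4, k_4) = 0x9D4CB
s_6 = Round(s_5, k_5) = 0xA95A4

0xA95A4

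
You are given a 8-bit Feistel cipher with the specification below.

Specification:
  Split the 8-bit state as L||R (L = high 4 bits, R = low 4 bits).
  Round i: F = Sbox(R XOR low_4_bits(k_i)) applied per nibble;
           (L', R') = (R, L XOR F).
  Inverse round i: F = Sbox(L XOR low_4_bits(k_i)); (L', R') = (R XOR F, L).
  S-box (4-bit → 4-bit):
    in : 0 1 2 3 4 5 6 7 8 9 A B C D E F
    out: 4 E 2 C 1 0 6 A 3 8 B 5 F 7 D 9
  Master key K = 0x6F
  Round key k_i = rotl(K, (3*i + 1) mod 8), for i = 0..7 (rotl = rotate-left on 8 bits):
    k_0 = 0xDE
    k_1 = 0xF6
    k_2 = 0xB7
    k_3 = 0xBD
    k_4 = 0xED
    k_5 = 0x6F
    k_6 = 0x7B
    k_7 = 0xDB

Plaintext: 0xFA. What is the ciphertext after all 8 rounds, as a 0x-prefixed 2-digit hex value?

s_0 = plaintext = 0xFA
s_1 = Round(s_0, k_0) = 0xAE
s_2 = Round(s_1, k_1) = 0xE9
s_3 = Round(s_2, k_2) = 0x93
s_4 = Round(s_3, k_3) = 0x34
s_5 = Round(s_4, k_4) = 0x4B
s_6 = Round(s_5, k_5) = 0xB5
s_7 = Round(s_6, k_6) = 0x56
s_8 = Round(s_7, k_7) = 0x62

0x62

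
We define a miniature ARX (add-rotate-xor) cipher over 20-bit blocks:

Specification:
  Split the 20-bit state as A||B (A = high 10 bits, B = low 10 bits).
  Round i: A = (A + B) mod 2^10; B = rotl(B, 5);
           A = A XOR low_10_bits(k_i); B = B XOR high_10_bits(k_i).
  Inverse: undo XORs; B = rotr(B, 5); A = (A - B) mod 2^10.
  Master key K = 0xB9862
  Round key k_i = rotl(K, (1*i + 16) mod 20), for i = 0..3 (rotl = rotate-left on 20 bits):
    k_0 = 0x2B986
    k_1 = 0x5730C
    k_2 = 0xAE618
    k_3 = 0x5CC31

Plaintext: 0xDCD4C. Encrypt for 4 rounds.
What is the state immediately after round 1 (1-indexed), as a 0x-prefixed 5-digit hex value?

s_0 = plaintext = 0xDCD4C
s_1 = Round(s_0, k_0) = 0x4E524
s_2 = Round(s_1, k_1) = 0x545D5
s_3 = Round(s_2, k_2) = 0x4F817
s_4 = Round(s_3, k_3) = 0x59393

0x4E524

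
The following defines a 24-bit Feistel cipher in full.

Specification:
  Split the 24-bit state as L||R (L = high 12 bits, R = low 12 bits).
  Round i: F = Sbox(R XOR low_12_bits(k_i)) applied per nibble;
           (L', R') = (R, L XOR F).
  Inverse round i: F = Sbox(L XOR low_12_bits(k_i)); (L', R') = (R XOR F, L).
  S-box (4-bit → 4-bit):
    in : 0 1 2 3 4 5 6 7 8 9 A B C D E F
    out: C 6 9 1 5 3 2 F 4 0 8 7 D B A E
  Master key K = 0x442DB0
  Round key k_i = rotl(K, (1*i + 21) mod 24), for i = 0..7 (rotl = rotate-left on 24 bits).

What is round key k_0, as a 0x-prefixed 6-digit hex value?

K = 0x442DB0
k_0 = rotl(K, (1*0+21) mod 24) = rotl(K, 21) = 0x0885B6

0x0885B6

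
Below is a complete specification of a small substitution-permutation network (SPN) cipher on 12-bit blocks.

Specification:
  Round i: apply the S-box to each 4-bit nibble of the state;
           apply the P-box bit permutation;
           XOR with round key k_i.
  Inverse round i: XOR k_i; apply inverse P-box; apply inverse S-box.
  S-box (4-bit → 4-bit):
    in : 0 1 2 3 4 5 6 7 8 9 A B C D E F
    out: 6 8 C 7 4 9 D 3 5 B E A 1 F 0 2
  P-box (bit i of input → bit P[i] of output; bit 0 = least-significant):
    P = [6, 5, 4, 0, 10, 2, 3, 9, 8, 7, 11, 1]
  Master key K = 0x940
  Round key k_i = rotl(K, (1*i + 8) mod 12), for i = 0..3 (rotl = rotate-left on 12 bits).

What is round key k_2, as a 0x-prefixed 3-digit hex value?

K = 0x940
k_0 = rotl(K, (1*0+8) mod 12) = rotl(K, 8) = 0x094
k_1 = rotl(K, (1*1+8) mod 12) = rotl(K, 9) = 0x128
k_2 = rotl(K, (1*2+8) mod 12) = rotl(K, 10) = 0x250

0x250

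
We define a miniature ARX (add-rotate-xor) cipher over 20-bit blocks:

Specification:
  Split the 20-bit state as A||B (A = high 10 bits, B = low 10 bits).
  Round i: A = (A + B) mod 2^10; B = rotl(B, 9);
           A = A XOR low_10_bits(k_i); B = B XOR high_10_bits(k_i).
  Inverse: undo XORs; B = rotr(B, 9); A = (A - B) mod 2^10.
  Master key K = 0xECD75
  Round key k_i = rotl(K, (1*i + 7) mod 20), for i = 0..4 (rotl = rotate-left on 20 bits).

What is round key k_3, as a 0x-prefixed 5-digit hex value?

0x5D7B3

K = 0xECD75
k_0 = rotl(K, (1*0+7) mod 20) = rotl(K, 7) = 0x6BAF6
k_1 = rotl(K, (1*1+7) mod 20) = rotl(K, 8) = 0xD75EC
k_2 = rotl(K, (1*2+7) mod 20) = rotl(K, 9) = 0xAEBD9
k_3 = rotl(K, (1*3+7) mod 20) = rotl(K, 10) = 0x5D7B3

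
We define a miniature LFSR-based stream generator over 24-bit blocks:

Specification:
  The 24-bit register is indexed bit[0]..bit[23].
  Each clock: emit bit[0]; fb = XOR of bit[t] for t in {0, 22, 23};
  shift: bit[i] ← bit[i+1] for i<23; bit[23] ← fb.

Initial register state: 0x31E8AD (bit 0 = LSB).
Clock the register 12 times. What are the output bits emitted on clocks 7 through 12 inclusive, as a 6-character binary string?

reg_0 = 0x31E8AD
clock 1: out=1, reg = 0x98F456
clock 2: out=0, reg = 0xCC7A2B
clock 3: out=1, reg = 0xE63D15
clock 4: out=1, reg = 0xF31E8A
clock 5: out=0, reg = 0x798F45
clock 6: out=1, reg = 0x3CC7A2
clock 7: out=0, reg = 0x1E63D1
clock 8: out=1, reg = 0x8F31E8
clock 9: out=0, reg = 0xC798F4
clock 10: out=0, reg = 0x63CC7A
clock 11: out=0, reg = 0xB1E63D
clock 12: out=1, reg = 0x58F31E

010001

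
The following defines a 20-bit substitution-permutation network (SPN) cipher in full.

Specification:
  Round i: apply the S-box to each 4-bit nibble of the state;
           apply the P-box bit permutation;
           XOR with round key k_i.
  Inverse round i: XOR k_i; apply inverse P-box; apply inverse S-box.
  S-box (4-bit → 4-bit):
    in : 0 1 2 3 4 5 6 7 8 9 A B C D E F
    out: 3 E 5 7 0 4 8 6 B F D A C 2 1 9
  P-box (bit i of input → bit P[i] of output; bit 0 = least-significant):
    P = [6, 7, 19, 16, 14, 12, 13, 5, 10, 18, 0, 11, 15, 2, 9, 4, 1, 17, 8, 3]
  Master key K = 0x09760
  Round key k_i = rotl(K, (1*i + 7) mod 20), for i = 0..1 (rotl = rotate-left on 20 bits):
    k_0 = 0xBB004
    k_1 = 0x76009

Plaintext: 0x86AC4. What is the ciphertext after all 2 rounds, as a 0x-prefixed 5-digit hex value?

s_0 = plaintext = 0x86AC4
s_1 = Round(s_0, k_0) = 0x99C3F
s_2 = Round(s_1, k_1) = 0x49B56

0x49B56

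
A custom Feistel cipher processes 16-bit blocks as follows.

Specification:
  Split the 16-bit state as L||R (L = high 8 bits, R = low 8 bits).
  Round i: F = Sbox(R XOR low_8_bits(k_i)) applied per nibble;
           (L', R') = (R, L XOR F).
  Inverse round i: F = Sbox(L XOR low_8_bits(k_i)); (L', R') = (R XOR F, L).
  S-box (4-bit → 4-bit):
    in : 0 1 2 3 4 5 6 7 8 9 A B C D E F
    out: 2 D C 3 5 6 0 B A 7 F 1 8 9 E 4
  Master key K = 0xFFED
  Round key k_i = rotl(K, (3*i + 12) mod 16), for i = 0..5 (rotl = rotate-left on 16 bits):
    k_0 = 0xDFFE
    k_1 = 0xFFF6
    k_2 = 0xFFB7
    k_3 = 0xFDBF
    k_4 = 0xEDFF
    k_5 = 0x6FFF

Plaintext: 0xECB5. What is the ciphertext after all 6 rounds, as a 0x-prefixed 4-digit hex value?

0x0EA4

s_0 = plaintext = 0xECB5
s_1 = Round(s_0, k_0) = 0xB5BD
s_2 = Round(s_1, k_1) = 0xBDE4
s_3 = Round(s_2, k_2) = 0xE4DE
s_4 = Round(s_3, k_3) = 0xDEE9
s_5 = Round(s_4, k_4) = 0xE90E
s_6 = Round(s_5, k_5) = 0x0EA4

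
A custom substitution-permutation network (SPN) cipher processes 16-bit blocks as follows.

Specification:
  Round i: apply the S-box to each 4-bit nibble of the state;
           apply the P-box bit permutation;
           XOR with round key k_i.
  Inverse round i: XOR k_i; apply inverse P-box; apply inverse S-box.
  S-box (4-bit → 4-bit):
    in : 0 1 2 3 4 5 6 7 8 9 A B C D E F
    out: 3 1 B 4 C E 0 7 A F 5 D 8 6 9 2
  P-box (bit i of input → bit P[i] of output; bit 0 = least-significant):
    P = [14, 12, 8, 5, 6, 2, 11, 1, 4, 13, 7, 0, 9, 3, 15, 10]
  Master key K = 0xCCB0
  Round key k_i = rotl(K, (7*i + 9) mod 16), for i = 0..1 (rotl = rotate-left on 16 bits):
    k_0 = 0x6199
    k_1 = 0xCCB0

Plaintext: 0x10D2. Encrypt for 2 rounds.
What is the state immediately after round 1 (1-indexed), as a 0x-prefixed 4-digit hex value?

0x1BAD

s_0 = plaintext = 0x10D2
s_1 = Round(s_0, k_0) = 0x1BAD
s_2 = Round(s_1, k_1) = 0xD761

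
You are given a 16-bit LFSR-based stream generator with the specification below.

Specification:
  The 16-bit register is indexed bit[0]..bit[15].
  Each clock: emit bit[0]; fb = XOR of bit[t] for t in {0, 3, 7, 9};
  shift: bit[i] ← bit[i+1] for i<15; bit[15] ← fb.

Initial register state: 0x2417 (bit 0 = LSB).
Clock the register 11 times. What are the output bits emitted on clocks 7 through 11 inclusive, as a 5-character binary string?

reg_0 = 0x2417
clock 1: out=1, reg = 0x920B
clock 2: out=1, reg = 0xC905
clock 3: out=1, reg = 0xE482
clock 4: out=0, reg = 0xF241
clock 5: out=1, reg = 0x7920
clock 6: out=0, reg = 0x3C90
clock 7: out=0, reg = 0x9E48
clock 8: out=0, reg = 0x4F24
clock 9: out=0, reg = 0xA792
clock 10: out=0, reg = 0x53C9
clock 11: out=1, reg = 0x29E4

00001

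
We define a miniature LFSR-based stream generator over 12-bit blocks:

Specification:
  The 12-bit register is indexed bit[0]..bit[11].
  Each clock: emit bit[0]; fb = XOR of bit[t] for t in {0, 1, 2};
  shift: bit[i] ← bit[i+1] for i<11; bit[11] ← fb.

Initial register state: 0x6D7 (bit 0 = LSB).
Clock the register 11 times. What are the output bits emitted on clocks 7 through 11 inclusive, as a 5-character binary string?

reg_0 = 0x6D7
clock 1: out=1, reg = 0xB6B
clock 2: out=1, reg = 0x5B5
clock 3: out=1, reg = 0x2DA
clock 4: out=0, reg = 0x96D
clock 5: out=1, reg = 0x4B6
clock 6: out=0, reg = 0x25B
clock 7: out=1, reg = 0x12D
clock 8: out=1, reg = 0x096
clock 9: out=0, reg = 0x04B
clock 10: out=1, reg = 0x025
clock 11: out=1, reg = 0x012

11011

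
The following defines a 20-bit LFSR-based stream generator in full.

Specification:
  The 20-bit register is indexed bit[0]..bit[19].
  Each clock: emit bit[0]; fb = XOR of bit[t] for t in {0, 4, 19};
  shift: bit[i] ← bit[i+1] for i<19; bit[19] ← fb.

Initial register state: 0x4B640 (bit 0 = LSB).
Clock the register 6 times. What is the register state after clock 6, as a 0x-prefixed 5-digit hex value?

reg_0 = 0x4B640
clock 1: out=0, reg = 0x25B20
clock 2: out=0, reg = 0x12D90
clock 3: out=0, reg = 0x896C8
clock 4: out=0, reg = 0xC4B64
clock 5: out=0, reg = 0xE25B2
clock 6: out=0, reg = 0x712D9

0x712D9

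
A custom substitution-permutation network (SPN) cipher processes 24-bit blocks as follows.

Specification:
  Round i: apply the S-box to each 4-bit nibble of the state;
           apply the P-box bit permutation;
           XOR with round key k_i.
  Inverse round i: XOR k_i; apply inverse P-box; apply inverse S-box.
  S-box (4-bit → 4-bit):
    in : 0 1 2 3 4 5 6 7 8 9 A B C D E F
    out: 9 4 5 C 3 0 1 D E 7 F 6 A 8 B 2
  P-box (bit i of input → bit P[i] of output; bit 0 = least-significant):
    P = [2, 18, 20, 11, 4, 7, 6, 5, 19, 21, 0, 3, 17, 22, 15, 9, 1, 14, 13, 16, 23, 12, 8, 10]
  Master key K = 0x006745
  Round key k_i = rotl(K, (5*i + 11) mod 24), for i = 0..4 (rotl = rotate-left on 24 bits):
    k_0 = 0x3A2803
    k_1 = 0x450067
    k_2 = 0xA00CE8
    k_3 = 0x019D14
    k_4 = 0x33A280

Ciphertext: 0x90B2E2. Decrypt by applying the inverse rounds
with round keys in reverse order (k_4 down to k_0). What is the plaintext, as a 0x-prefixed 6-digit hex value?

s_0 = ciphertext = 0x90B2E2
s_1 = InvRound(s_0, k_4) = 0x406F35
s_2 = InvRound(s_1, k_3) = 0xF881D5
s_3 = InvRound(s_2, k_2) = 0x35B707
s_4 = InvRound(s_3, k_1) = 0x818F31
s_5 = InvRound(s_4, k_0) = 0x777401

0x777401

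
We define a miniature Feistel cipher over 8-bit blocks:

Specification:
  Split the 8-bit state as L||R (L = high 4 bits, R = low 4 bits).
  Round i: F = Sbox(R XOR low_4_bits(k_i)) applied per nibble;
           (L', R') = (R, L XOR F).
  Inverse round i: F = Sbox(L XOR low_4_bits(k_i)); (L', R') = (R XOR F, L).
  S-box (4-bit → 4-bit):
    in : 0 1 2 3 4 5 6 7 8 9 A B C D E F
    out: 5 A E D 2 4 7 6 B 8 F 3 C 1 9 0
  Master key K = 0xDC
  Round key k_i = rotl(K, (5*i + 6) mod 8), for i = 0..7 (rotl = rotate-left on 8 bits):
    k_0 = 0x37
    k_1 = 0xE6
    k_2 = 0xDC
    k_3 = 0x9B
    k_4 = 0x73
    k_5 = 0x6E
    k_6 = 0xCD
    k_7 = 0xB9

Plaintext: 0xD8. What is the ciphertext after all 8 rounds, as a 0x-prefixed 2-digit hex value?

s_0 = plaintext = 0xD8
s_1 = Round(s_0, k_0) = 0x8D
s_2 = Round(s_1, k_1) = 0xDB
s_3 = Round(s_2, k_2) = 0xBB
s_4 = Round(s_3, k_3) = 0xBE
s_5 = Round(s_4, k_4) = 0xEA
s_6 = Round(s_5, k_5) = 0xAC
s_7 = Round(s_6, k_6) = 0xC0
s_8 = Round(s_7, k_7) = 0x04

0x04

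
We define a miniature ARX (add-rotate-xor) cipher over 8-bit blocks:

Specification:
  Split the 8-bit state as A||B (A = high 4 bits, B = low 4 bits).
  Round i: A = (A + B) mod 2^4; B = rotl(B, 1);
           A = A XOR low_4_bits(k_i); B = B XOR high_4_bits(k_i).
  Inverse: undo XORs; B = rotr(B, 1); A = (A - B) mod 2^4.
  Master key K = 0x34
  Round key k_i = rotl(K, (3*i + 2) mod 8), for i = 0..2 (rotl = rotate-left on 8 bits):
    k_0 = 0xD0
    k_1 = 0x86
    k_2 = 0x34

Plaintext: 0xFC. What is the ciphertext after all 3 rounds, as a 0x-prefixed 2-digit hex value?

0xD3

s_0 = plaintext = 0xFC
s_1 = Round(s_0, k_0) = 0xB4
s_2 = Round(s_1, k_1) = 0x90
s_3 = Round(s_2, k_2) = 0xD3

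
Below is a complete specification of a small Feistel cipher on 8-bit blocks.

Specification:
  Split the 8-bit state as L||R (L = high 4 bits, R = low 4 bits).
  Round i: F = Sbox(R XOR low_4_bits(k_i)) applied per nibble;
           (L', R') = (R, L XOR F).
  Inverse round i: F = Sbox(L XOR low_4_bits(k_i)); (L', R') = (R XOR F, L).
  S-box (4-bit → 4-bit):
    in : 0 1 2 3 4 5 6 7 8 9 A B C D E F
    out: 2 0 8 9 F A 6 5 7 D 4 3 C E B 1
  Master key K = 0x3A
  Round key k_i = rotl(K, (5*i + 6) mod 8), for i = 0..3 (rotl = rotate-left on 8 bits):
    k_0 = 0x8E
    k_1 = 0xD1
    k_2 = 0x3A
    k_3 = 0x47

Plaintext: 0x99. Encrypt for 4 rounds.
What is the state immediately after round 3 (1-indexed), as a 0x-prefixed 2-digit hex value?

0x72

s_0 = plaintext = 0x99
s_1 = Round(s_0, k_0) = 0x9C
s_2 = Round(s_1, k_1) = 0xC7
s_3 = Round(s_2, k_2) = 0x72
s_4 = Round(s_3, k_3) = 0x2D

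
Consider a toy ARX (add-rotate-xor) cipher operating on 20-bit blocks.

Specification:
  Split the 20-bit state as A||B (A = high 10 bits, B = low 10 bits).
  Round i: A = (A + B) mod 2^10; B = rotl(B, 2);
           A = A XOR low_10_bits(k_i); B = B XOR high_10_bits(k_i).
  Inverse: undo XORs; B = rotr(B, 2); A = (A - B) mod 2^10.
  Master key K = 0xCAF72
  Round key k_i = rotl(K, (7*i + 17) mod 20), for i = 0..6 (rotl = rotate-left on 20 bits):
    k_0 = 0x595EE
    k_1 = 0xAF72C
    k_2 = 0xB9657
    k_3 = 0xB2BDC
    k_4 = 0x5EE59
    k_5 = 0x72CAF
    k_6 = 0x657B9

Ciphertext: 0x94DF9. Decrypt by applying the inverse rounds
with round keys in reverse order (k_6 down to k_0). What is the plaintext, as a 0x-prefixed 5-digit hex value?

0x8164C

s_0 = ciphertext = 0x94DF9
s_1 = InvRound(s_0, k_6) = 0x73C1B
s_2 = InvRound(s_1, k_5) = 0x3B074
s_3 = InvRound(s_2, k_4) = 0xDCB43
s_4 = InvRound(s_3, k_3) = 0xD3162
s_5 = InvRound(s_4, k_2) = 0x4EBE1
s_6 = InvRound(s_5, k_1) = 0x6FC57
s_7 = InvRound(s_6, k_0) = 0x8164C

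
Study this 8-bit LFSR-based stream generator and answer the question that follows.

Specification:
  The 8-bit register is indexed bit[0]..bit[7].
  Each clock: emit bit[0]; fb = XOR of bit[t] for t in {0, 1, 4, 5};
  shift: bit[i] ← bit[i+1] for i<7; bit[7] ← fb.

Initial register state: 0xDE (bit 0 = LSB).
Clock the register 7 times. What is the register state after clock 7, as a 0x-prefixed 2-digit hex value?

0x95

reg_0 = 0xDE
clock 1: out=0, reg = 0x6F
clock 2: out=1, reg = 0xB7
clock 3: out=1, reg = 0x5B
clock 4: out=1, reg = 0xAD
clock 5: out=1, reg = 0x56
clock 6: out=0, reg = 0x2B
clock 7: out=1, reg = 0x95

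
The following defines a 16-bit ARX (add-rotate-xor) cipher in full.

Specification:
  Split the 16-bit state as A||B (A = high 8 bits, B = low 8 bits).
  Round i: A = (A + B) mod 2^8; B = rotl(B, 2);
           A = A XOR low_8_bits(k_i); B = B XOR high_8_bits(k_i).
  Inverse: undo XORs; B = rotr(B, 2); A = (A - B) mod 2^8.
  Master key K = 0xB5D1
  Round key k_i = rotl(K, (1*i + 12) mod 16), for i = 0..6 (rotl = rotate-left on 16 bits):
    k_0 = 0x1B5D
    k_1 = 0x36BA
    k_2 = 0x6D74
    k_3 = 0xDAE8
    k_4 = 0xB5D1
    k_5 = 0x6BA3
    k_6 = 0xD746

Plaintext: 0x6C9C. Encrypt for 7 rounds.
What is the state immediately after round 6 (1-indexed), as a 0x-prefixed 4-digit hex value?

0x22D8

s_0 = plaintext = 0x6C9C
s_1 = Round(s_0, k_0) = 0x5569
s_2 = Round(s_1, k_1) = 0x0493
s_3 = Round(s_2, k_2) = 0xE323
s_4 = Round(s_3, k_3) = 0xEE56
s_5 = Round(s_4, k_4) = 0x95EC
s_6 = Round(s_5, k_5) = 0x22D8
s_7 = Round(s_6, k_6) = 0xBCB4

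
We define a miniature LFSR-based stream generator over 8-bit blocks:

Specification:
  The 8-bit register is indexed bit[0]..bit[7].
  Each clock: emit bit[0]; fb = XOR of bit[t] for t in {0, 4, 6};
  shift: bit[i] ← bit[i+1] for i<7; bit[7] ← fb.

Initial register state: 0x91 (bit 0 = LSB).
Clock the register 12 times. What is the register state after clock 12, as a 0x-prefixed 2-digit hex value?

0x47

reg_0 = 0x91
clock 1: out=1, reg = 0x48
clock 2: out=0, reg = 0xA4
clock 3: out=0, reg = 0x52
clock 4: out=0, reg = 0x29
clock 5: out=1, reg = 0x94
clock 6: out=0, reg = 0xCA
clock 7: out=0, reg = 0xE5
clock 8: out=1, reg = 0x72
clock 9: out=0, reg = 0x39
clock 10: out=1, reg = 0x1C
clock 11: out=0, reg = 0x8E
clock 12: out=0, reg = 0x47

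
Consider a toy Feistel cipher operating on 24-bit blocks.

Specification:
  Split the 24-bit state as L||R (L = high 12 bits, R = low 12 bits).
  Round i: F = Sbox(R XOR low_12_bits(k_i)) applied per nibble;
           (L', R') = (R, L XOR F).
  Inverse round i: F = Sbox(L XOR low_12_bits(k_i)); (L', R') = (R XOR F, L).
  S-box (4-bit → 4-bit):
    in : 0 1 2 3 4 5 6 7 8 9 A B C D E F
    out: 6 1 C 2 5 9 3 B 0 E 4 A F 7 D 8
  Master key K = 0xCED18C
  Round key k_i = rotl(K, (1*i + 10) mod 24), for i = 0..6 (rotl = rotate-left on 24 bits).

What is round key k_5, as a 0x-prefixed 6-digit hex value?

0xC66768

K = 0xCED18C
k_0 = rotl(K, (1*0+10) mod 24) = rotl(K, 10) = 0x46333B
k_1 = rotl(K, (1*1+10) mod 24) = rotl(K, 11) = 0x8C6676
k_2 = rotl(K, (1*2+10) mod 24) = rotl(K, 12) = 0x18CCED
k_3 = rotl(K, (1*3+10) mod 24) = rotl(K, 13) = 0x3199DA
k_4 = rotl(K, (1*4+10) mod 24) = rotl(K, 14) = 0x6333B4
k_5 = rotl(K, (1*5+10) mod 24) = rotl(K, 15) = 0xC66768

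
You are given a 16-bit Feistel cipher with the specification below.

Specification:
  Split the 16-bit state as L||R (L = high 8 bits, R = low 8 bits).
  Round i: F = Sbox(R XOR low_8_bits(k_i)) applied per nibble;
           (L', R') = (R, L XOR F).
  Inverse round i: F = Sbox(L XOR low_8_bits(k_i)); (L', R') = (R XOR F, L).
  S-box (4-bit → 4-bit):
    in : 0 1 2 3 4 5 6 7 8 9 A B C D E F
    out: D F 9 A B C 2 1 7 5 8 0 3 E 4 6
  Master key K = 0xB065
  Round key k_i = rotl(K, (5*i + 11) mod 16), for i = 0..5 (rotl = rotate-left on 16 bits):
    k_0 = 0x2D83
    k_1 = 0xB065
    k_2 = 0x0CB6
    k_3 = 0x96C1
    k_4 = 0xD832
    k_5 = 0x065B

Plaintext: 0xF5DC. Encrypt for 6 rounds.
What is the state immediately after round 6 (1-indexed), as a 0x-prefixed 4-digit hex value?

0x19BB

s_0 = plaintext = 0xF5DC
s_1 = Round(s_0, k_0) = 0xDC33
s_2 = Round(s_1, k_1) = 0x331E
s_3 = Round(s_2, k_2) = 0x1EB4
s_4 = Round(s_3, k_3) = 0xB402
s_5 = Round(s_4, k_4) = 0x0219
s_6 = Round(s_5, k_5) = 0x19BB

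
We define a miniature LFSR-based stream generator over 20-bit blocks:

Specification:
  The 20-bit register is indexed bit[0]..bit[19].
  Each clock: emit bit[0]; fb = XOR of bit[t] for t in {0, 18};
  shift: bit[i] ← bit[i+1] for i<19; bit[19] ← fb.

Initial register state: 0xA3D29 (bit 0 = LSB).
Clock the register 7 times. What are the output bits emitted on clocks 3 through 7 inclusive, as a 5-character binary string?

01010

reg_0 = 0xA3D29
clock 1: out=1, reg = 0xD1E94
clock 2: out=0, reg = 0xE8F4A
clock 3: out=0, reg = 0xF47A5
clock 4: out=1, reg = 0x7A3D2
clock 5: out=0, reg = 0xBD1E9
clock 6: out=1, reg = 0xDE8F4
clock 7: out=0, reg = 0xEF47A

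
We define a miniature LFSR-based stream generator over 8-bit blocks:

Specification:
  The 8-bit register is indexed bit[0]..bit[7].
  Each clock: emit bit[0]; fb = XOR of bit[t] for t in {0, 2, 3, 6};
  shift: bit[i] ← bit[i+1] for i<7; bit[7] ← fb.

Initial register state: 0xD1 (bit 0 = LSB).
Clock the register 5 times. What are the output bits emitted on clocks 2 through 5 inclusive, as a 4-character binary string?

reg_0 = 0xD1
clock 1: out=1, reg = 0x68
clock 2: out=0, reg = 0x34
clock 3: out=0, reg = 0x9A
clock 4: out=0, reg = 0xCD
clock 5: out=1, reg = 0x66

0001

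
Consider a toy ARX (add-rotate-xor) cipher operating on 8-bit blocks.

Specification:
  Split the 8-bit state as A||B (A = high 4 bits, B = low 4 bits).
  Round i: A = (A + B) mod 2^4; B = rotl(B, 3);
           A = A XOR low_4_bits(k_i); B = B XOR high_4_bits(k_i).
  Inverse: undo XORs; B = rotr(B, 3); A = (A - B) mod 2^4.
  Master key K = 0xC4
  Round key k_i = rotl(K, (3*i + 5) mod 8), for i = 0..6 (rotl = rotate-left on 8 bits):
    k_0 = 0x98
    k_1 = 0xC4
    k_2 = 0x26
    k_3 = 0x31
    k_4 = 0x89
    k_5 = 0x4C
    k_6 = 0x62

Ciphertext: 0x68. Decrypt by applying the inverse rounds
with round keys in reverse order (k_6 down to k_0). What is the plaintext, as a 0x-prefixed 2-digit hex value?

s_0 = ciphertext = 0x68
s_1 = InvRound(s_0, k_6) = 0x7D
s_2 = InvRound(s_1, k_5) = 0x83
s_3 = InvRound(s_2, k_4) = 0xA7
s_4 = InvRound(s_3, k_3) = 0x38
s_5 = InvRound(s_4, k_2) = 0x05
s_6 = InvRound(s_5, k_1) = 0x13
s_7 = InvRound(s_6, k_0) = 0x45

0x45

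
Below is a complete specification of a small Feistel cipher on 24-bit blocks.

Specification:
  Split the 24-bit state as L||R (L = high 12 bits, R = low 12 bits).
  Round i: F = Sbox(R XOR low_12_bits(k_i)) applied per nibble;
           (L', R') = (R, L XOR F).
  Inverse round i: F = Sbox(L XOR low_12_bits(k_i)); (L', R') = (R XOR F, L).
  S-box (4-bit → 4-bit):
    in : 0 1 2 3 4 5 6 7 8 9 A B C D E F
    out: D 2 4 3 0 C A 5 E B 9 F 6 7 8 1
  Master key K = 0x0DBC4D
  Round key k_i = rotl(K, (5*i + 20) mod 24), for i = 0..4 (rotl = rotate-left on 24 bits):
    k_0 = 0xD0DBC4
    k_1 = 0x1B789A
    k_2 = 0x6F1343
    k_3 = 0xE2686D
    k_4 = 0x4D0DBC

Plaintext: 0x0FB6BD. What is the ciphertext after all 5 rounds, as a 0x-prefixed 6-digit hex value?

0x61A85F

s_0 = plaintext = 0x0FB6BD
s_1 = Round(s_0, k_0) = 0x6BD7A0
s_2 = Round(s_1, k_1) = 0x7A0784
s_3 = Round(s_2, k_2) = 0x7847C5
s_4 = Round(s_3, k_3) = 0x7C561A
s_5 = Round(s_4, k_4) = 0x61A85F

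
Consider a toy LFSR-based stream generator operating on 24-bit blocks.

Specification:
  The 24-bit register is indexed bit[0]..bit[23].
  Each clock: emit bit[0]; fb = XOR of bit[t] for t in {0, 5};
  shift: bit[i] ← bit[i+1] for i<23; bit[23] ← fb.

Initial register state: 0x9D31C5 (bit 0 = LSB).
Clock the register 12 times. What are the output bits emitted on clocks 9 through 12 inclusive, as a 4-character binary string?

1000

reg_0 = 0x9D31C5
clock 1: out=1, reg = 0xCE98E2
clock 2: out=0, reg = 0xE74C71
clock 3: out=1, reg = 0x73A638
clock 4: out=0, reg = 0xB9D31C
clock 5: out=0, reg = 0x5CE98E
clock 6: out=0, reg = 0x2E74C7
clock 7: out=1, reg = 0x973A63
clock 8: out=1, reg = 0x4B9D31
clock 9: out=1, reg = 0x25CE98
clock 10: out=0, reg = 0x12E74C
clock 11: out=0, reg = 0x0973A6
clock 12: out=0, reg = 0x84B9D3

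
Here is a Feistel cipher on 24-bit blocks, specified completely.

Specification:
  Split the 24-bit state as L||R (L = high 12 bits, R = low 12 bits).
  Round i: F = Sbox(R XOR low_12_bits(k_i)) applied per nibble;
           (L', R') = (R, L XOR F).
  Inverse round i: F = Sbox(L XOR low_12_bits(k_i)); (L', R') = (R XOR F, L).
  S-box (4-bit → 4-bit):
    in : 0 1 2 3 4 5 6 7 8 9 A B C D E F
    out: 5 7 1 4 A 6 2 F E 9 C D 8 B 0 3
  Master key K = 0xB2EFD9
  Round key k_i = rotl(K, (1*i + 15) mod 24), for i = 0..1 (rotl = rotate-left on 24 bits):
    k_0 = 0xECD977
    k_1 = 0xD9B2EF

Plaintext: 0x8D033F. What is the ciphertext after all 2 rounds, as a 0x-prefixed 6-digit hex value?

0x47E1A8

s_0 = plaintext = 0x8D033F
s_1 = Round(s_0, k_0) = 0x33F47E
s_2 = Round(s_1, k_1) = 0x47E1A8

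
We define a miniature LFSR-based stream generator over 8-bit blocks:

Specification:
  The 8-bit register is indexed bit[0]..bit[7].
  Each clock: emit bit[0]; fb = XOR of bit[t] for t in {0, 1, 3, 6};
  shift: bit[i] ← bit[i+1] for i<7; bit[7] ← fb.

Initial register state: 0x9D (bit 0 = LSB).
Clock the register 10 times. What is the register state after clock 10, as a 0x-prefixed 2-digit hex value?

reg_0 = 0x9D
clock 1: out=1, reg = 0x4E
clock 2: out=0, reg = 0xA7
clock 3: out=1, reg = 0x53
clock 4: out=1, reg = 0xA9
clock 5: out=1, reg = 0x54
clock 6: out=0, reg = 0xAA
clock 7: out=0, reg = 0x55
clock 8: out=1, reg = 0x2A
clock 9: out=0, reg = 0x15
clock 10: out=1, reg = 0x8A

0x8A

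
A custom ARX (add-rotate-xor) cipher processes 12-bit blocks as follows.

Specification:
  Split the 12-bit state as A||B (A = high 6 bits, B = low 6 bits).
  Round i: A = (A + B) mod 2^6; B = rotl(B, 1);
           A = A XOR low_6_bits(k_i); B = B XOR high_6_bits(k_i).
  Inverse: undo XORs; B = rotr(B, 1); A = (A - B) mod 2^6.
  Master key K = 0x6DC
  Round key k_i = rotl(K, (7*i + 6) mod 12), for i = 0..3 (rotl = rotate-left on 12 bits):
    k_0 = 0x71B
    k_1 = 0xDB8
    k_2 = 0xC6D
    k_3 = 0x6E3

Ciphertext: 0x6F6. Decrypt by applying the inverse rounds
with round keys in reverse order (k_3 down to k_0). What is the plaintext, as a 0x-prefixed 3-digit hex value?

s_0 = ciphertext = 0x6F6
s_1 = InvRound(s_0, k_3) = 0x0B6
s_2 = InvRound(s_1, k_2) = 0x323
s_3 = InvRound(s_2, k_1) = 0x2AA
s_4 = InvRound(s_3, k_0) = 0xD9B

0xD9B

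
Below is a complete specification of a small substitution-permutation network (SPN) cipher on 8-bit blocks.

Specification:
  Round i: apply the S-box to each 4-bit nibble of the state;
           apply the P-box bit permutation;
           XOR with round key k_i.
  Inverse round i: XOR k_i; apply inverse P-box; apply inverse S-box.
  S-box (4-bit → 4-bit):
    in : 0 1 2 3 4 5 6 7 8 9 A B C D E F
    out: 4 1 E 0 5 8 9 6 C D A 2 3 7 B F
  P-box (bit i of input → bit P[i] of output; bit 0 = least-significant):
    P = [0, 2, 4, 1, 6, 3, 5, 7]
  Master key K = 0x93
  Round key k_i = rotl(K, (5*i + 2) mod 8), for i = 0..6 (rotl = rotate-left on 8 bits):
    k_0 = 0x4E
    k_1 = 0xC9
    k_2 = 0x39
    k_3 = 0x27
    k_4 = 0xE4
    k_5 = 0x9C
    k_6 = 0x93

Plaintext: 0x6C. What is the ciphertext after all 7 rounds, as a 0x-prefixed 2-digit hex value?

0x85

s_0 = plaintext = 0x6C
s_1 = Round(s_0, k_0) = 0x8B
s_2 = Round(s_1, k_1) = 0x6D
s_3 = Round(s_2, k_2) = 0xEC
s_4 = Round(s_3, k_3) = 0xEA
s_5 = Round(s_4, k_4) = 0x2A
s_6 = Round(s_5, k_5) = 0x32
s_7 = Round(s_6, k_6) = 0x85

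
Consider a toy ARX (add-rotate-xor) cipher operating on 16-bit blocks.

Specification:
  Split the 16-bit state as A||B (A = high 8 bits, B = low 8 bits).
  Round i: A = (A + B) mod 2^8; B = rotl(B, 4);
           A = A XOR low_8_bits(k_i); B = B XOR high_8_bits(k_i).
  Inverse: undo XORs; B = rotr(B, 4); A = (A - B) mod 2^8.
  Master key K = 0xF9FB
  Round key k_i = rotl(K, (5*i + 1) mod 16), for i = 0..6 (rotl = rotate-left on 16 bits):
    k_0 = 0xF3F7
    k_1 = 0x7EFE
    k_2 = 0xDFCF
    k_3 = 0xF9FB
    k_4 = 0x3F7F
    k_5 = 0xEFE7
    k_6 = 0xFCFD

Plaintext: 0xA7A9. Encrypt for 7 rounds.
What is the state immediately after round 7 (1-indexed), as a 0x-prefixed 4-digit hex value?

0xF9F3

s_0 = plaintext = 0xA7A9
s_1 = Round(s_0, k_0) = 0xA769
s_2 = Round(s_1, k_1) = 0xEEE8
s_3 = Round(s_2, k_2) = 0x1951
s_4 = Round(s_3, k_3) = 0x91EC
s_5 = Round(s_4, k_4) = 0x02F1
s_6 = Round(s_5, k_5) = 0x14F0
s_7 = Round(s_6, k_6) = 0xF9F3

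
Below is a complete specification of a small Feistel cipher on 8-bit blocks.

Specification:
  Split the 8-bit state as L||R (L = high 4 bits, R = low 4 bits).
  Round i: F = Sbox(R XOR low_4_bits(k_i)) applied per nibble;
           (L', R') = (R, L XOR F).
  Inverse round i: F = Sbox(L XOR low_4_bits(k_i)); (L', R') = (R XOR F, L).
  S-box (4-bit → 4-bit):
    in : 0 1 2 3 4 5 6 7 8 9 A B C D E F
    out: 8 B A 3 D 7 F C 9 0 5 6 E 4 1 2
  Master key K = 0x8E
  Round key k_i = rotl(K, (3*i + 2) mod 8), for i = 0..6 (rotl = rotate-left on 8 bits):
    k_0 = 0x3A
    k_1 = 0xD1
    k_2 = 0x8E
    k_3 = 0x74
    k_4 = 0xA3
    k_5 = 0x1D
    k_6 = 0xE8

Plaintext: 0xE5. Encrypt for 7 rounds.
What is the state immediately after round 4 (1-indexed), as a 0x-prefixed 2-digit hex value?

s_0 = plaintext = 0xE5
s_1 = Round(s_0, k_0) = 0x5C
s_2 = Round(s_1, k_1) = 0xC1
s_3 = Round(s_2, k_2) = 0x1E
s_4 = Round(s_3, k_3) = 0xE4
s_5 = Round(s_4, k_4) = 0x42
s_6 = Round(s_5, k_5) = 0x26
s_7 = Round(s_6, k_6) = 0x63

0xE4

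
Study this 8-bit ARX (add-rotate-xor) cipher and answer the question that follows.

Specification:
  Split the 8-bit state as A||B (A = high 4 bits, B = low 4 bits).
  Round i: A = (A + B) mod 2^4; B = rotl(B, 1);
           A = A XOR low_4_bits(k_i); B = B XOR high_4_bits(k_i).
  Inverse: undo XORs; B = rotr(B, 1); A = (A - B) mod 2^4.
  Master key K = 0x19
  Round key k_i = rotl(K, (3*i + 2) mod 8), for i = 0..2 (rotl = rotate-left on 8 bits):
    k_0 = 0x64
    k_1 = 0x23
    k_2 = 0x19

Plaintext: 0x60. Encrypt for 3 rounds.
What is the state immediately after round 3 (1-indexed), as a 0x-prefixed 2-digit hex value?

s_0 = plaintext = 0x60
s_1 = Round(s_0, k_0) = 0x26
s_2 = Round(s_1, k_1) = 0xBE
s_3 = Round(s_2, k_2) = 0x0C

0x0C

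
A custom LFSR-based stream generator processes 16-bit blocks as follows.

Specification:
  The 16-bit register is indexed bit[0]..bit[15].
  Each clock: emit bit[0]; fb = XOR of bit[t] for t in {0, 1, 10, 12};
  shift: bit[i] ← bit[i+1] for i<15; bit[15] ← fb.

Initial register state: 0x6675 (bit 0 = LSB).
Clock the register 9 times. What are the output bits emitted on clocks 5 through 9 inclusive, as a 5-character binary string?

reg_0 = 0x6675
clock 1: out=1, reg = 0x333A
clock 2: out=0, reg = 0x199D
clock 3: out=1, reg = 0x0CCE
clock 4: out=0, reg = 0x0667
clock 5: out=1, reg = 0x8333
clock 6: out=1, reg = 0x4199
clock 7: out=1, reg = 0xA0CC
clock 8: out=0, reg = 0x5066
clock 9: out=0, reg = 0x2833

11100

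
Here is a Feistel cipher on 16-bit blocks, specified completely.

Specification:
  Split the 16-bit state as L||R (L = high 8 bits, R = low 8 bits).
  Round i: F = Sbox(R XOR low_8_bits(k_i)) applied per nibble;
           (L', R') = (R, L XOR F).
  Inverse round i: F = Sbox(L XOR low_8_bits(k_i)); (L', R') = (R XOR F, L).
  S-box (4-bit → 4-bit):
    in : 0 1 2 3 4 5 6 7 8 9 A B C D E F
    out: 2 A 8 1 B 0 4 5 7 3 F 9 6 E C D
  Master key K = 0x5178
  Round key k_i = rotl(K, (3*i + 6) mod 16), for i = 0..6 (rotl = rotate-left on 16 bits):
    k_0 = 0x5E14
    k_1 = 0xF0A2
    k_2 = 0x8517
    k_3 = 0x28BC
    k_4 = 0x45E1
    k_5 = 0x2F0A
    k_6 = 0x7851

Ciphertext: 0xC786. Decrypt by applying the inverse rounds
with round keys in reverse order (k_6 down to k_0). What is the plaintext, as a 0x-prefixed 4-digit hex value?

0x4D8D

s_0 = ciphertext = 0xC786
s_1 = InvRound(s_0, k_6) = 0xB2C7
s_2 = InvRound(s_1, k_5) = 0x50B2
s_3 = InvRound(s_2, k_4) = 0x2850
s_4 = InvRound(s_3, k_3) = 0x6B28
s_5 = InvRound(s_4, k_2) = 0x7E6B
s_6 = InvRound(s_5, k_1) = 0x8D7E
s_7 = InvRound(s_6, k_0) = 0x4D8D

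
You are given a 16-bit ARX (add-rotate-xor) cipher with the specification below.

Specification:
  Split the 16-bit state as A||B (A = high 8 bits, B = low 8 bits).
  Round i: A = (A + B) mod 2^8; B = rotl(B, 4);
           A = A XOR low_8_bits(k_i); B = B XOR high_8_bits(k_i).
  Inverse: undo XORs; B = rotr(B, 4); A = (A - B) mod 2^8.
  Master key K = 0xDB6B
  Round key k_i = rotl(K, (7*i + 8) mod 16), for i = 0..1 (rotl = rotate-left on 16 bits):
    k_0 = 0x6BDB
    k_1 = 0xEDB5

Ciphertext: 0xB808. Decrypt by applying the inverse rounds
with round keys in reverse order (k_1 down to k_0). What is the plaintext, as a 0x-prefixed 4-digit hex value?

s_0 = ciphertext = 0xB808
s_1 = InvRound(s_0, k_1) = 0xAF5E
s_2 = InvRound(s_1, k_0) = 0x2153

0x2153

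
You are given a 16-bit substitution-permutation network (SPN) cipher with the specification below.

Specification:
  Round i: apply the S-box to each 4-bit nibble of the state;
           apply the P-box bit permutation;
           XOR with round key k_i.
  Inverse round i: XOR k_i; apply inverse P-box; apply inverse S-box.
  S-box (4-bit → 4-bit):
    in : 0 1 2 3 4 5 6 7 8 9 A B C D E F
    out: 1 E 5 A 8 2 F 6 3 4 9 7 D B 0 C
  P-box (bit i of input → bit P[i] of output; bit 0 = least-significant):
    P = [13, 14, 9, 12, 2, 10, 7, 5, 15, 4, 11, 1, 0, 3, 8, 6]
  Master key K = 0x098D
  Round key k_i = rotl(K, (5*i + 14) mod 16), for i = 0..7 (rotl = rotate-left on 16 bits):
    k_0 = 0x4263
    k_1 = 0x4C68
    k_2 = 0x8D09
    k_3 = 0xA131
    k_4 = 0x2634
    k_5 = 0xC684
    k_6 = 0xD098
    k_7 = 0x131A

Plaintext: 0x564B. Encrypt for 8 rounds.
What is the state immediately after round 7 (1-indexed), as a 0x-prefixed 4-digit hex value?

0xE35A

s_0 = plaintext = 0x564B
s_1 = Round(s_0, k_0) = 0xA859
s_2 = Round(s_1, k_1) = 0xCA39
s_3 = Round(s_2, k_2) = 0x0A6A
s_4 = Round(s_3, k_3) = 0x1596
s_5 = Round(s_4, k_4) = 0x55EC
s_6 = Round(s_5, k_5) = 0xF49C
s_7 = Round(s_6, k_6) = 0xE35A
s_8 = Round(s_7, k_7) = 0x2708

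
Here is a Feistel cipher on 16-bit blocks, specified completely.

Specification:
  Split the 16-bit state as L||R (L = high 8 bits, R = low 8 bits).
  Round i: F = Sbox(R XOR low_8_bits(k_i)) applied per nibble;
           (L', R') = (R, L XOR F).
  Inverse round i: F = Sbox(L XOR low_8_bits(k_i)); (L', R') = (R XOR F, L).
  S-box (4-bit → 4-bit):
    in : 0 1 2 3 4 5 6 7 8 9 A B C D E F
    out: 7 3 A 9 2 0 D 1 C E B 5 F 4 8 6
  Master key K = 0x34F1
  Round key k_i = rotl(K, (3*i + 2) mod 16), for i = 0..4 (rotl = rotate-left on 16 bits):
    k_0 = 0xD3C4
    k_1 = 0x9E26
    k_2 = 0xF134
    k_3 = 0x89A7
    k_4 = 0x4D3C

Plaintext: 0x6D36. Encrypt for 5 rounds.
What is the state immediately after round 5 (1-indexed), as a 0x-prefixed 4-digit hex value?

0xAC53

s_0 = plaintext = 0x6D36
s_1 = Round(s_0, k_0) = 0x3607
s_2 = Round(s_1, k_1) = 0x0795
s_3 = Round(s_2, k_2) = 0x95B4
s_4 = Round(s_3, k_3) = 0xB4AC
s_5 = Round(s_4, k_4) = 0xAC53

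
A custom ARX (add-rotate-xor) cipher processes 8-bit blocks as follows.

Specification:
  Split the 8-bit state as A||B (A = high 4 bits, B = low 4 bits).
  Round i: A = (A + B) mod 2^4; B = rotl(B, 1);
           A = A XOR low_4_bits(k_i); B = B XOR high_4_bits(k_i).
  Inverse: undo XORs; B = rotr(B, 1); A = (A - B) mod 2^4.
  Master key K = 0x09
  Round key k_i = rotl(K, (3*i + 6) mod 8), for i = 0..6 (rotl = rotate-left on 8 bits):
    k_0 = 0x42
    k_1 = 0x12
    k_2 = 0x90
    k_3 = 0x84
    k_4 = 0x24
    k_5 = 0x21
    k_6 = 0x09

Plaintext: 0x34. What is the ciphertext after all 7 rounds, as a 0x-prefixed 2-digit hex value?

s_0 = plaintext = 0x34
s_1 = Round(s_0, k_0) = 0x5C
s_2 = Round(s_1, k_1) = 0x38
s_3 = Round(s_2, k_2) = 0xB8
s_4 = Round(s_3, k_3) = 0x79
s_5 = Round(s_4, k_4) = 0x41
s_6 = Round(s_5, k_5) = 0x40
s_7 = Round(s_6, k_6) = 0xD0

0xD0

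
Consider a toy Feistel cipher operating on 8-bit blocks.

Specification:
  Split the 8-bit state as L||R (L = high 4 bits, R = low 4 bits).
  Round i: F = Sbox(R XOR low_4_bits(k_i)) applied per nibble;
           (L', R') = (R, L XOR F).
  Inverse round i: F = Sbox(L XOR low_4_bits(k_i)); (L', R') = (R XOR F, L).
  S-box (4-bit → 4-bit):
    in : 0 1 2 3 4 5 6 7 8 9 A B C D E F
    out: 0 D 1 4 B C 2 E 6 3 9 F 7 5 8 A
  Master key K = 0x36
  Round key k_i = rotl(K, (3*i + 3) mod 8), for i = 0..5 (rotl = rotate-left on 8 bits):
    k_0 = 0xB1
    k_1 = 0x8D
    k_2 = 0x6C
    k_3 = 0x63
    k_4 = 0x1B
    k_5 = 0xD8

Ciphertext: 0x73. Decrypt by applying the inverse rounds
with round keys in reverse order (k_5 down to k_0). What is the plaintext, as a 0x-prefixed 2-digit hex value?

s_0 = ciphertext = 0x73
s_1 = InvRound(s_0, k_5) = 0x97
s_2 = InvRound(s_1, k_4) = 0x69
s_3 = InvRound(s_2, k_3) = 0x56
s_4 = InvRound(s_3, k_2) = 0x55
s_5 = InvRound(s_4, k_1) = 0x35
s_6 = InvRound(s_5, k_0) = 0x43

0x43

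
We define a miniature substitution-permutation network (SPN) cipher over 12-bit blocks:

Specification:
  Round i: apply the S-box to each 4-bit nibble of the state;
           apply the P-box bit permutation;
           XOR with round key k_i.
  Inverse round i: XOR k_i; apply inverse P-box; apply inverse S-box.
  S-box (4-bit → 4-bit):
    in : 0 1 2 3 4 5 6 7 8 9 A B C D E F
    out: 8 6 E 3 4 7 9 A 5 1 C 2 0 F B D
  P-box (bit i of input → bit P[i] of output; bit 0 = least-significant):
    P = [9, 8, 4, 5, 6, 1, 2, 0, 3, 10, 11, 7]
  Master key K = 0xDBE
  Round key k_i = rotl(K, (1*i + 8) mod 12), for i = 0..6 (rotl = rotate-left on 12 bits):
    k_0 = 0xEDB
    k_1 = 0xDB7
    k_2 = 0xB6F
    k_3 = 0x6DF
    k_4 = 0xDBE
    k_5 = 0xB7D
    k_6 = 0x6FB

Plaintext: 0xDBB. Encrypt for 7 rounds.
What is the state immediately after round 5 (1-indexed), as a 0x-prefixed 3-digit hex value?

0x72E

s_0 = plaintext = 0xDBB
s_1 = Round(s_0, k_0) = 0x351
s_2 = Round(s_1, k_1) = 0x8E9
s_3 = Round(s_2, k_2) = 0x124
s_4 = Round(s_3, k_3) = 0xAC8
s_5 = Round(s_4, k_4) = 0x72E
s_6 = Round(s_5, k_5) = 0xCDA
s_7 = Round(s_6, k_6) = 0x68C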